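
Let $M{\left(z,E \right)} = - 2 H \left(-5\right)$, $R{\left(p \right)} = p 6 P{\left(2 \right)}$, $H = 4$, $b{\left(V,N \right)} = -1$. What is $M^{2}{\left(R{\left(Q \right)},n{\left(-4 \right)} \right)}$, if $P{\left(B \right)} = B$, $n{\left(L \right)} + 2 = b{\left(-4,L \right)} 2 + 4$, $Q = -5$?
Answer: $1600$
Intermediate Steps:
$n{\left(L \right)} = 0$ ($n{\left(L \right)} = -2 + \left(\left(-1\right) 2 + 4\right) = -2 + \left(-2 + 4\right) = -2 + 2 = 0$)
$R{\left(p \right)} = 12 p$ ($R{\left(p \right)} = p 6 \cdot 2 = 6 p 2 = 12 p$)
$M{\left(z,E \right)} = 40$ ($M{\left(z,E \right)} = \left(-2\right) 4 \left(-5\right) = \left(-8\right) \left(-5\right) = 40$)
$M^{2}{\left(R{\left(Q \right)},n{\left(-4 \right)} \right)} = 40^{2} = 1600$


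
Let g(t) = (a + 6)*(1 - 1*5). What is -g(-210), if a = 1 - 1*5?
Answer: 8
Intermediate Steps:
a = -4 (a = 1 - 5 = -4)
g(t) = -8 (g(t) = (-4 + 6)*(1 - 1*5) = 2*(1 - 5) = 2*(-4) = -8)
-g(-210) = -1*(-8) = 8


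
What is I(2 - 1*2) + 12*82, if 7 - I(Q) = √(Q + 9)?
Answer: 988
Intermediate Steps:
I(Q) = 7 - √(9 + Q) (I(Q) = 7 - √(Q + 9) = 7 - √(9 + Q))
I(2 - 1*2) + 12*82 = (7 - √(9 + (2 - 1*2))) + 12*82 = (7 - √(9 + (2 - 2))) + 984 = (7 - √(9 + 0)) + 984 = (7 - √9) + 984 = (7 - 1*3) + 984 = (7 - 3) + 984 = 4 + 984 = 988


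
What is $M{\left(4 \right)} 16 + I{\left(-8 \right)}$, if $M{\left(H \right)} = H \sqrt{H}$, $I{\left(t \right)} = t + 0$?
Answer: $120$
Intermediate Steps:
$I{\left(t \right)} = t$
$M{\left(H \right)} = H^{\frac{3}{2}}$
$M{\left(4 \right)} 16 + I{\left(-8 \right)} = 4^{\frac{3}{2}} \cdot 16 - 8 = 8 \cdot 16 - 8 = 128 - 8 = 120$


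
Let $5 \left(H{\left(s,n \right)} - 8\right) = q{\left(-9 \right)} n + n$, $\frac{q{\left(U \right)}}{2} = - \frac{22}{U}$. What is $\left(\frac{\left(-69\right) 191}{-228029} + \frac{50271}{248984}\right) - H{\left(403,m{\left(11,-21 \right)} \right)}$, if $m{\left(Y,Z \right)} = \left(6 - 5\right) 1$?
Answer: $- \frac{22784804187593}{2554900764120} \approx -8.9181$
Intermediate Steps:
$q{\left(U \right)} = - \frac{44}{U}$ ($q{\left(U \right)} = 2 \left(- \frac{22}{U}\right) = - \frac{44}{U}$)
$m{\left(Y,Z \right)} = 1$ ($m{\left(Y,Z \right)} = 1 \cdot 1 = 1$)
$H{\left(s,n \right)} = 8 + \frac{53 n}{45}$ ($H{\left(s,n \right)} = 8 + \frac{- \frac{44}{-9} n + n}{5} = 8 + \frac{\left(-44\right) \left(- \frac{1}{9}\right) n + n}{5} = 8 + \frac{\frac{44 n}{9} + n}{5} = 8 + \frac{\frac{53}{9} n}{5} = 8 + \frac{53 n}{45}$)
$\left(\frac{\left(-69\right) 191}{-228029} + \frac{50271}{248984}\right) - H{\left(403,m{\left(11,-21 \right)} \right)} = \left(\frac{\left(-69\right) 191}{-228029} + \frac{50271}{248984}\right) - \left(8 + \frac{53}{45} \cdot 1\right) = \left(\left(-13179\right) \left(- \frac{1}{228029}\right) + 50271 \cdot \frac{1}{248984}\right) - \left(8 + \frac{53}{45}\right) = \left(\frac{13179}{228029} + \frac{50271}{248984}\right) - \frac{413}{45} = \frac{14744605995}{56775572536} - \frac{413}{45} = - \frac{22784804187593}{2554900764120}$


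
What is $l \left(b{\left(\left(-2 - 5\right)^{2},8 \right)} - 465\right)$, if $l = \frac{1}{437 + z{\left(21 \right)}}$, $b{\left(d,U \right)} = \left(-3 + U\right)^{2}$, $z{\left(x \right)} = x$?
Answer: $- \frac{220}{229} \approx -0.9607$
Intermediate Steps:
$l = \frac{1}{458}$ ($l = \frac{1}{437 + 21} = \frac{1}{458} \approx 0.0021834$)
$l \left(b{\left(\left(-2 - 5\right)^{2},8 \right)} - 465\right) = \frac{\left(-3 + 8\right)^{2} - 465}{458} = \frac{5^{2} - 465}{458} = \frac{25 - 465}{458} = \frac{1}{458} \left(-440\right) = - \frac{220}{229}$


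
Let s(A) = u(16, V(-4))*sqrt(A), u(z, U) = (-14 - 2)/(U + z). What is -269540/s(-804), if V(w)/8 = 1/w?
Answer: -471695*I*sqrt(201)/804 ≈ -8317.7*I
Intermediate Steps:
V(w) = 8/w
u(z, U) = -16/(U + z)
s(A) = -8*sqrt(A)/7 (s(A) = (-16/(8/(-4) + 16))*sqrt(A) = (-16/(8*(-1/4) + 16))*sqrt(A) = (-16/(-2 + 16))*sqrt(A) = (-16/14)*sqrt(A) = (-16*1/14)*sqrt(A) = -8*sqrt(A)/7)
-269540/s(-804) = -269540*7*I*sqrt(201)/3216 = -471695*I*sqrt(201)/804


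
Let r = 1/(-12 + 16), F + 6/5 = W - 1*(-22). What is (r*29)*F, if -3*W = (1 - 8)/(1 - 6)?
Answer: 1769/12 ≈ 147.42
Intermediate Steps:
W = -7/15 (W = -(1 - 8)/(3*(1 - 6)) = -(-7)/(3*(-5)) = -(-7)*(-1)/(3*5) = -1/3*7/5 = -7/15 ≈ -0.46667)
F = 61/3 (F = -6/5 + (-7/15 - 1*(-22)) = -6/5 + (-7/15 + 22) = -6/5 + 323/15 = 61/3 ≈ 20.333)
r = 1/4 ≈ 0.25000
(r*29)*F = ((1/4)*29)*(61/3) = (29/4)*(61/3) = 1769/12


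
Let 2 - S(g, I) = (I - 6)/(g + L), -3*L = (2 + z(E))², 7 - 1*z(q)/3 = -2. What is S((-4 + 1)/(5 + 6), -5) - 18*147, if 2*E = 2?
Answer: -24483803/9260 ≈ -2644.0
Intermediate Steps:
E = 1 (E = (½)*2 = 1)
z(q) = 27 (z(q) = 21 - 3*(-2) = 21 + 6 = 27)
L = -841/3 (L = -(2 + 27)²/3 = -⅓*29² = -⅓*841 = -841/3 ≈ -280.33)
S(g, I) = 2 - (-6 + I)/(-841/3 + g) (S(g, I) = 2 - (I - 6)/(g - 841/3) = 2 - (-6 + I)/(-841/3 + g))
S((-4 + 1)/(5 + 6), -5) - 18*147 = (-1664 - 3*(-5) + 6*((-4 + 1)/(5 + 6)))/(-841 + 3*((-4 + 1)/(5 + 6))) - 18*147 = (-1664 + 15 + 6*(-3/11))/(-841 + 3*(-3/11)) - 2646 = (-1664 + 15 - 18/11)/(-841 - 9/11) - 2646 = -18157/11/(-9260/11) - 2646 = -11/9260*(-18157/11) - 2646 = 18157/9260 - 2646 = -24483803/9260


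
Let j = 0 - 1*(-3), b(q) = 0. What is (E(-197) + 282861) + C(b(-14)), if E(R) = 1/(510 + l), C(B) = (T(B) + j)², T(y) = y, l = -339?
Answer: 48370771/171 ≈ 2.8287e+5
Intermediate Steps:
j = 3 (j = 0 + 3 = 3)
C(B) = (3 + B)² (C(B) = (B + 3)² = (3 + B)²)
E(R) = 1/171 (E(R) = 1/(510 - 339) = 1/171)
(E(-197) + 282861) + C(b(-14)) = (1/171 + 282861) + (3 + 0)² = 48369232/171 + 3² = 48369232/171 + 9 = 48370771/171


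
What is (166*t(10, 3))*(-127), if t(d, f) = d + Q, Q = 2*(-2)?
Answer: -126492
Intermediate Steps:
Q = -4
t(d, f) = -4 + d (t(d, f) = d - 4 = -4 + d)
(166*t(10, 3))*(-127) = (166*(-4 + 10))*(-127) = (166*6)*(-127) = 996*(-127) = -126492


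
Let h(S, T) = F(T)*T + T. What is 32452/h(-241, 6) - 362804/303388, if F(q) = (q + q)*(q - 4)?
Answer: 1223890847/5688525 ≈ 215.15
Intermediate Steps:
F(q) = 2*q*(-4 + q) (F(q) = (2*q)*(-4 + q) = 2*q*(-4 + q))
h(S, T) = T + 2*T²*(-4 + T) (h(S, T) = (2*T*(-4 + T))*T + T = 2*T²*(-4 + T) + T = T + 2*T²*(-4 + T))
32452/h(-241, 6) - 362804/303388 = 32452/((6*(1 + 2*6*(-4 + 6)))) - 362804/303388 = 32452/((6*(1 + 2*6*2))) - 362804*1/303388 = 32452/((6*(1 + 24))) - 90701/75847 = 32452/((6*25)) - 90701/75847 = 32452/150 - 90701/75847 = 32452*(1/150) - 90701/75847 = 16226/75 - 90701/75847 = 1223890847/5688525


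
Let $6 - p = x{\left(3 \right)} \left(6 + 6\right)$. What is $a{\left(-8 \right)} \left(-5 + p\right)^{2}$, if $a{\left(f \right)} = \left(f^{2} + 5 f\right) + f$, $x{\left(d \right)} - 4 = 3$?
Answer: $110224$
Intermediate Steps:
$x{\left(d \right)} = 7$ ($x{\left(d \right)} = 4 + 3 = 7$)
$a{\left(f \right)} = f^{2} + 6 f$
$p = -78$ ($p = 6 - 7 \left(6 + 6\right) = 6 - 7 \cdot 12 = 6 - 84 = -78$)
$a{\left(-8 \right)} \left(-5 + p\right)^{2} = - 8 \left(6 - 8\right) \left(-5 - 78\right)^{2} = \left(-8\right) \left(-2\right) \left(-83\right)^{2} = 16 \cdot 6889 = 110224$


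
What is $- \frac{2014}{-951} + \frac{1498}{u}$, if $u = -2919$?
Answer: $\frac{212108}{132189} \approx 1.6046$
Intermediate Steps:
$- \frac{2014}{-951} + \frac{1498}{u} = - \frac{2014}{-951} + \frac{1498}{-2919} = \left(-2014\right) \left(- \frac{1}{951}\right) + 1498 \left(- \frac{1}{2919}\right) = \frac{2014}{951} - \frac{214}{417} = \frac{212108}{132189}$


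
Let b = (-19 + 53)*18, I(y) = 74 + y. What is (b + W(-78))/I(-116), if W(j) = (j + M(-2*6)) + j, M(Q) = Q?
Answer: -74/7 ≈ -10.571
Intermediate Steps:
b = 612 (b = 34*18 = 612)
W(j) = -12 + 2*j (W(j) = (j - 2*6) + j = (j - 12) + j = (-12 + j) + j = -12 + 2*j)
(b + W(-78))/I(-116) = (612 + (-12 + 2*(-78)))/(74 - 116) = (612 + (-12 - 156))/(-42) = (612 - 168)*(-1/42) = 444*(-1/42) = -74/7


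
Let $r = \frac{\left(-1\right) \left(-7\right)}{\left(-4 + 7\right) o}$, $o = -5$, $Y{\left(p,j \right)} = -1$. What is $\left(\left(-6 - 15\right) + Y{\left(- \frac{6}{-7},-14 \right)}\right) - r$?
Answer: $- \frac{323}{15} \approx -21.533$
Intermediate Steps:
$r = - \frac{7}{15}$ ($r = \frac{\left(-1\right) \left(-7\right)}{\left(-4 + 7\right) \left(-5\right)} = \frac{7}{3 \left(-5\right)} = \frac{7}{-15} = 7 \left(- \frac{1}{15}\right) = - \frac{7}{15} \approx -0.46667$)
$\left(\left(-6 - 15\right) + Y{\left(- \frac{6}{-7},-14 \right)}\right) - r = \left(\left(-6 - 15\right) - 1\right) - - \frac{7}{15} = \left(\left(-6 - 15\right) - 1\right) + \frac{7}{15} = \left(-21 - 1\right) + \frac{7}{15} = -22 + \frac{7}{15} = - \frac{323}{15}$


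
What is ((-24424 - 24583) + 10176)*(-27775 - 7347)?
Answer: 1363822382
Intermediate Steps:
((-24424 - 24583) + 10176)*(-27775 - 7347) = (-49007 + 10176)*(-35122) = -38831*(-35122) = 1363822382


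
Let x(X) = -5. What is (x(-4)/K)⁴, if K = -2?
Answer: 625/16 ≈ 39.063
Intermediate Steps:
(x(-4)/K)⁴ = (-5/(-2))⁴ = (-5*(-½))⁴ = (5/2)⁴ = 625/16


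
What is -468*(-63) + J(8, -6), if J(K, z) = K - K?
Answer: 29484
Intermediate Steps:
J(K, z) = 0
-468*(-63) + J(8, -6) = -468*(-63) + 0 = 29484 + 0 = 29484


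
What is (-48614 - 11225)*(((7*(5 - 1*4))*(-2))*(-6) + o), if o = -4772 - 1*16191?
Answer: 1249378481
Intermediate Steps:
o = -20963 (o = -4772 - 16191 = -20963)
(-48614 - 11225)*(((7*(5 - 1*4))*(-2))*(-6) + o) = (-48614 - 11225)*(((7*(5 - 1*4))*(-2))*(-6) - 20963) = -59839*(((7*(5 - 4))*(-2))*(-6) - 20963) = -59839*(((7*1)*(-2))*(-6) - 20963) = -59839*((7*(-2))*(-6) - 20963) = -59839*(-14*(-6) - 20963) = -59839*(84 - 20963) = -59839*(-20879) = 1249378481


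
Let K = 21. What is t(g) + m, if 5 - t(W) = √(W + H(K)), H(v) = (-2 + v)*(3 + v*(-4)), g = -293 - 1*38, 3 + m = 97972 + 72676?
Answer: 170650 - I*√1870 ≈ 1.7065e+5 - 43.243*I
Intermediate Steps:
m = 170645 (m = -3 + (97972 + 72676) = -3 + 170648 = 170645)
g = -331 (g = -293 - 38 = -331)
H(v) = (-2 + v)*(3 - 4*v)
t(W) = 5 - √(-1539 + W) (t(W) = 5 - √(W + (-6 - 4*21² + 11*21)) = 5 - √(W + (-6 - 4*441 + 231)) = 5 - √(W + (-6 - 1764 + 231)) = 5 - √(W - 1539) = 5 - √(-1539 + W))
t(g) + m = (5 - √(-1539 - 331)) + 170645 = (5 - √(-1870)) + 170645 = (5 - I*√1870) + 170645 = 170650 - I*√1870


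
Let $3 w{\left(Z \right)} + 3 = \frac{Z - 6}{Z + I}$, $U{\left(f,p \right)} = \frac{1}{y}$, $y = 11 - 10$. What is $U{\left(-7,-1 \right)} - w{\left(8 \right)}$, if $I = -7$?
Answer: $\frac{4}{3} \approx 1.3333$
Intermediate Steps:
$y = 1$
$U{\left(f,p \right)} = 1$ ($U{\left(f,p \right)} = 1^{-1} = 1$)
$w{\left(Z \right)} = -1 + \frac{-6 + Z}{3 \left(-7 + Z\right)}$ ($w{\left(Z \right)} = -1 + \frac{\left(Z - 6\right) \frac{1}{Z - 7}}{3} = -1 + \frac{\left(-6 + Z\right) \frac{1}{-7 + Z}}{3} = -1 + \frac{\frac{1}{-7 + Z} \left(-6 + Z\right)}{3} = -1 + \frac{-6 + Z}{3 \left(-7 + Z\right)}$)
$U{\left(-7,-1 \right)} - w{\left(8 \right)} = 1 - \frac{15 - 16}{3 \left(-7 + 8\right)} = 1 - \frac{15 - 16}{3 \cdot 1} = 1 - \frac{1}{3} \cdot 1 \left(-1\right) = 1 - - \frac{1}{3} = 1 + \frac{1}{3} = \frac{4}{3}$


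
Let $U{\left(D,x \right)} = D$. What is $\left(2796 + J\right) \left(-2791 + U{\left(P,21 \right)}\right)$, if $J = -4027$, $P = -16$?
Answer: $3455417$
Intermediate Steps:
$\left(2796 + J\right) \left(-2791 + U{\left(P,21 \right)}\right) = \left(2796 - 4027\right) \left(-2791 - 16\right) = \left(-1231\right) \left(-2807\right) = 3455417$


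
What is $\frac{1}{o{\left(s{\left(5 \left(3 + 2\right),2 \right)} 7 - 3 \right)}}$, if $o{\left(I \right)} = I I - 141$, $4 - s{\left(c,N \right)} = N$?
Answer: $- \frac{1}{20} \approx -0.05$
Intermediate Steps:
$s{\left(c,N \right)} = 4 - N$
$o{\left(I \right)} = -141 + I^{2}$ ($o{\left(I \right)} = I^{2} - 141 = -141 + I^{2}$)
$\frac{1}{o{\left(s{\left(5 \left(3 + 2\right),2 \right)} 7 - 3 \right)}} = \frac{1}{-141 + \left(\left(4 - 2\right) 7 - 3\right)^{2}} = \frac{1}{-141 + \left(2 \cdot 7 - 3\right)^{2}} = \frac{1}{-141 + \left(14 - 3\right)^{2}} = \frac{1}{-141 + 11^{2}} = \frac{1}{-141 + 121} = \frac{1}{-20} = - \frac{1}{20}$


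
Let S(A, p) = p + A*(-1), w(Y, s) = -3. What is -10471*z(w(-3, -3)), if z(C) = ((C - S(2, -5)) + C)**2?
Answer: -10471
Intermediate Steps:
S(A, p) = p - A
z(C) = (7 + 2*C)**2 (z(C) = ((C - (-5 - 1*2)) + C)**2 = ((C - (-5 - 2)) + C)**2 = ((C - 1*(-7)) + C)**2 = ((C + 7) + C)**2 = ((7 + C) + C)**2 = (7 + 2*C)**2)
-10471*z(w(-3, -3)) = -10471*(7 + 2*(-3))**2 = -10471*(7 - 6)**2 = -10471*1**2 = -10471*1 = -10471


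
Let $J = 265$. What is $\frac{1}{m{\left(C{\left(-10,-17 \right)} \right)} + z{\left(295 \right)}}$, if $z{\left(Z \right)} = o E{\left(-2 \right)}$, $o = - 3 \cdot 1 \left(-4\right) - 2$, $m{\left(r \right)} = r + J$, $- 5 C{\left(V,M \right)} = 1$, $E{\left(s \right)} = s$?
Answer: $\frac{5}{1224} \approx 0.004085$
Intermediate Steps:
$C{\left(V,M \right)} = - \frac{1}{5}$ ($C{\left(V,M \right)} = \left(- \frac{1}{5}\right) 1 = - \frac{1}{5}$)
$m{\left(r \right)} = 265 + r$ ($m{\left(r \right)} = r + 265 = 265 + r$)
$o = 10$ ($o = \left(-3\right) \left(-4\right) - 2 = 12 - 2 = 10$)
$z{\left(Z \right)} = -20$ ($z{\left(Z \right)} = 10 \left(-2\right) = -20$)
$\frac{1}{m{\left(C{\left(-10,-17 \right)} \right)} + z{\left(295 \right)}} = \frac{1}{\left(265 - \frac{1}{5}\right) - 20} = \frac{1}{\frac{1324}{5} - 20} = \frac{1}{\frac{1224}{5}} = \frac{5}{1224}$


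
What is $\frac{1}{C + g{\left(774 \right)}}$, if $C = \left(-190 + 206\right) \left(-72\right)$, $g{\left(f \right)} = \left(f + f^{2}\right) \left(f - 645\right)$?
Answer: $\frac{1}{77379498} \approx 1.2923 \cdot 10^{-8}$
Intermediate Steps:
$g{\left(f \right)} = \left(-645 + f\right) \left(f + f^{2}\right)$ ($g{\left(f \right)} = \left(f + f^{2}\right) \left(-645 + f\right) = \left(-645 + f\right) \left(f + f^{2}\right)$)
$C = -1152$ ($C = 16 \left(-72\right) = -1152$)
$\frac{1}{C + g{\left(774 \right)}} = \frac{1}{-1152 + 774 \left(-645 + 774^{2} - 498456\right)} = \frac{1}{-1152 + 774 \left(-645 + 599076 - 498456\right)} = \frac{1}{-1152 + 774 \cdot 99975} = \frac{1}{-1152 + 77380650} = \frac{1}{77379498}$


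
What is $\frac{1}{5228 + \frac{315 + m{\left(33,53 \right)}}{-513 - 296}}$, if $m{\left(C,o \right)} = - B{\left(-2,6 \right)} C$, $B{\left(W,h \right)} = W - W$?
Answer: $\frac{809}{4229137} \approx 0.00019129$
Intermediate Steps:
$B{\left(W,h \right)} = 0$
$m{\left(C,o \right)} = 0$ ($m{\left(C,o \right)} = \left(-1\right) 0 C = 0 C = 0$)
$\frac{1}{5228 + \frac{315 + m{\left(33,53 \right)}}{-513 - 296}} = \frac{1}{5228 + \frac{315 + 0}{-513 - 296}} = \frac{1}{5228 + \frac{315}{-809}} = \frac{1}{5228 + 315 \left(- \frac{1}{809}\right)} = \frac{1}{5228 - \frac{315}{809}} = \frac{1}{\frac{4229137}{809}} = \frac{809}{4229137}$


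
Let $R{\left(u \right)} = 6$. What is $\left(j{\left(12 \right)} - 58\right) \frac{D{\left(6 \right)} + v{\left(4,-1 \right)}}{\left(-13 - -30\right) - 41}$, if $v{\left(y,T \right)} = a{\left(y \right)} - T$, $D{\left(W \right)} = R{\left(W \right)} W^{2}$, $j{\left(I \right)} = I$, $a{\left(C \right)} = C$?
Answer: $\frac{5083}{12} \approx 423.58$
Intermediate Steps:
$D{\left(W \right)} = 6 W^{2}$
$v{\left(y,T \right)} = y - T$
$\left(j{\left(12 \right)} - 58\right) \frac{D{\left(6 \right)} + v{\left(4,-1 \right)}}{\left(-13 - -30\right) - 41} = \left(12 - 58\right) \frac{6 \cdot 6^{2} + \left(4 - -1\right)}{\left(-13 - -30\right) - 41} = - 46 \frac{6 \cdot 36 + \left(4 + 1\right)}{\left(-13 + 30\right) - 41} = - 46 \frac{216 + 5}{17 - 41} = - 46 \frac{221}{-24} = - 46 \cdot 221 \left(- \frac{1}{24}\right) = \left(-46\right) \left(- \frac{221}{24}\right) = \frac{5083}{12}$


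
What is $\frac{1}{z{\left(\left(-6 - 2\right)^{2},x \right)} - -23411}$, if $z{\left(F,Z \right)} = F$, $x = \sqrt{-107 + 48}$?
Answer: $\frac{1}{23475} \approx 4.2599 \cdot 10^{-5}$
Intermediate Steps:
$x = i \sqrt{59}$ ($x = \sqrt{-59} = i \sqrt{59} \approx 7.6811 i$)
$\frac{1}{z{\left(\left(-6 - 2\right)^{2},x \right)} - -23411} = \frac{1}{\left(-6 - 2\right)^{2} - -23411} = \frac{1}{\left(-8\right)^{2} + 23411} = \frac{1}{64 + 23411} = \frac{1}{23475}$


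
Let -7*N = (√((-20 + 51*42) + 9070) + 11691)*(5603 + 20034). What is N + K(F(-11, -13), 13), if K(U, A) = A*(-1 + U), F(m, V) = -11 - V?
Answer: -299722076/7 - 51274*√2798/7 ≈ -4.3205e+7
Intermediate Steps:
N = -299722167/7 - 51274*√2798/7 (N = -(√((-20 + 51*42) + 9070) + 11691)*(5603 + 20034)/7 = -(√((-20 + 2142) + 9070) + 11691)*25637/7 = -(√(2122 + 9070) + 11691)*25637/7 = -(√11192 + 11691)*25637/7 = -(2*√2798 + 11691)*25637/7 = -(11691 + 2*√2798)*25637/7 = -(299722167 + 51274*√2798)/7 = -299722167/7 - 51274*√2798/7 ≈ -4.3205e+7)
N + K(F(-11, -13), 13) = (-299722167/7 - 51274*√2798/7) + 13*(-1 + (-11 - 1*(-13))) = (-299722167/7 - 51274*√2798/7) + 13*(-1 + (-11 + 13)) = (-299722167/7 - 51274*√2798/7) + 13*(-1 + 2) = (-299722167/7 - 51274*√2798/7) + 13*1 = (-299722167/7 - 51274*√2798/7) + 13 = -299722076/7 - 51274*√2798/7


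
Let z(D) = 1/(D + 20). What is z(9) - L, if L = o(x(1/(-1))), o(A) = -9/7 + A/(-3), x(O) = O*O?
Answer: 1007/609 ≈ 1.6535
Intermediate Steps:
z(D) = 1/(20 + D)
x(O) = O²
o(A) = -9/7 - A/3 (o(A) = -9*⅐ + A*(-⅓) = -9/7 - A/3)
L = -34/21 (L = -9/7 - 1²/3 = -9/7 - ⅓*(-1)² = -9/7 - ⅓*1 = -9/7 - ⅓ = -34/21 ≈ -1.6190)
z(9) - L = 1/(20 + 9) - 1*(-34/21) = 1/29 + 34/21 = 1007/609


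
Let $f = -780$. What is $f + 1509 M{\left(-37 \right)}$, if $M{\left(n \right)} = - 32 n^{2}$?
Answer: $-66107052$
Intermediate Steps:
$f + 1509 M{\left(-37 \right)} = -780 + 1509 \left(- 32 \left(-37\right)^{2}\right) = -780 + 1509 \left(\left(-32\right) 1369\right) = -780 + 1509 \left(-43808\right) = -780 - 66106272 = -66107052$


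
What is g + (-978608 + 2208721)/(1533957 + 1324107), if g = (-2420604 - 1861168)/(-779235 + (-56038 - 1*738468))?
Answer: 14173457672141/4497852497424 ≈ 3.1512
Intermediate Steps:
g = 4281772/1573741 (g = -4281772/(-779235 + (-56038 - 738468)) = -4281772/(-779235 - 794506) = -4281772/(-1573741) = -4281772*(-1/1573741) = 4281772/1573741 ≈ 2.7208)
g + (-978608 + 2208721)/(1533957 + 1324107) = 4281772/1573741 + (-978608 + 2208721)/(1533957 + 1324107) = 4281772/1573741 + 1230113/2858064 = 14173457672141/4497852497424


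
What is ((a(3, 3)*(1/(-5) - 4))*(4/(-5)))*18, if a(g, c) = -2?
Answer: -3024/25 ≈ -120.96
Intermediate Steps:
((a(3, 3)*(1/(-5) - 4))*(4/(-5)))*18 = ((-2*(1/(-5) - 4))*(4/(-5)))*18 = ((-2*(-⅕ - 4))*(4*(-⅕)))*18 = (-2*(-21/5)*(-⅘))*18 = ((42/5)*(-⅘))*18 = -168/25*18 = -3024/25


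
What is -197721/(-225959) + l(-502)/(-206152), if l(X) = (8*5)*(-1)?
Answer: 5096202244/5822737471 ≈ 0.87522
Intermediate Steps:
l(X) = -40 (l(X) = 40*(-1) = -40)
-197721/(-225959) + l(-502)/(-206152) = -197721/(-225959) - 40/(-206152) = -197721*(-1/225959) - 40*(-1/206152) = 197721/225959 + 5/25769 = 5096202244/5822737471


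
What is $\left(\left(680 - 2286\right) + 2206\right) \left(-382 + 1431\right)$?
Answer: $629400$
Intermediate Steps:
$\left(\left(680 - 2286\right) + 2206\right) \left(-382 + 1431\right) = \left(\left(680 - 2286\right) + 2206\right) 1049 = \left(-1606 + 2206\right) 1049 = 600 \cdot 1049 = 629400$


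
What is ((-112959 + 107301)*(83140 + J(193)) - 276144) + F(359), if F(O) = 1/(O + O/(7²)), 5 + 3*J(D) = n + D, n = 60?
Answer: -8457142356351/17950 ≈ -4.7115e+8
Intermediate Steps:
J(D) = 55/3 + D/3 (J(D) = -5/3 + (60 + D)/3 = -5/3 + (20 + D/3) = 55/3 + D/3)
F(O) = 49/(50*O) (F(O) = 1/(O + O/49) = 1/(50*O/49) = 49/(50*O))
((-112959 + 107301)*(83140 + J(193)) - 276144) + F(359) = ((-112959 + 107301)*(83140 + (55/3 + (⅓)*193)) - 276144) + (49/50)/359 = (-5658*(83140 + (55/3 + 193/3)) - 276144) + (49/50)*(1/359) = (-5658*(83140 + 248/3) - 276144) + 49/17950 = (-5658*249668/3 - 276144) + 49/17950 = (-470873848 - 276144) + 49/17950 = -471149992 + 49/17950 = -8457142356351/17950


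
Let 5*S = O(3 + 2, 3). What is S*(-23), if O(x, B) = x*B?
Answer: -69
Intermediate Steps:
O(x, B) = B*x
S = 3 (S = (3*(3 + 2))/5 = (3*5)/5 = (⅕)*15 = 3)
S*(-23) = 3*(-23) = -69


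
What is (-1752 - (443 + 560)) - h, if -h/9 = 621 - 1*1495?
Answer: -10621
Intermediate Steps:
h = 7866 (h = -9*(621 - 1*1495) = -9*(621 - 1495) = -9*(-874) = 7866)
(-1752 - (443 + 560)) - h = (-1752 - (443 + 560)) - 1*7866 = (-1752 - 1*1003) - 7866 = (-1752 - 1003) - 7866 = -2755 - 7866 = -10621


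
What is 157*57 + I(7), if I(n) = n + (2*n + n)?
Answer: 8977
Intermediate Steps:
I(n) = 4*n (I(n) = n + 3*n = 4*n)
157*57 + I(7) = 157*57 + 4*7 = 8949 + 28 = 8977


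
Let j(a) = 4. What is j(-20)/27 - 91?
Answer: -2453/27 ≈ -90.852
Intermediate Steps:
j(-20)/27 - 91 = 4/27 - 91 = -2453/27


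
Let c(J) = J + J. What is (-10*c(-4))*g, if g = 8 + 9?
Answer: 1360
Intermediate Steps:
c(J) = 2*J
g = 17
(-10*c(-4))*g = -20*(-4)*17 = -10*(-8)*17 = 80*17 = 1360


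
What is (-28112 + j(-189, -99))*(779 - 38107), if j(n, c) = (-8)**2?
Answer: 1046975744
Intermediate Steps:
j(n, c) = 64
(-28112 + j(-189, -99))*(779 - 38107) = (-28112 + 64)*(779 - 38107) = -28048*(-37328) = 1046975744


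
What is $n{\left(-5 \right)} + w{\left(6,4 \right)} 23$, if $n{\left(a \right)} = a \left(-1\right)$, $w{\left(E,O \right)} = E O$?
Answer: $557$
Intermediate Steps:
$n{\left(a \right)} = - a$
$n{\left(-5 \right)} + w{\left(6,4 \right)} 23 = \left(-1\right) \left(-5\right) + 6 \cdot 4 \cdot 23 = 5 + 24 \cdot 23 = 5 + 552 = 557$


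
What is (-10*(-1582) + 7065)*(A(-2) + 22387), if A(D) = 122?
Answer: 515118465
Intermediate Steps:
(-10*(-1582) + 7065)*(A(-2) + 22387) = (-10*(-1582) + 7065)*(122 + 22387) = (15820 + 7065)*22509 = 22885*22509 = 515118465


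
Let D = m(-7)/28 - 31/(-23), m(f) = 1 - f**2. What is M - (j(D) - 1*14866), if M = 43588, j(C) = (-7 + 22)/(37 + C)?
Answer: 114919759/1966 ≈ 58454.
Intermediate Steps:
D = -59/161 (D = (1 - 1*(-7)**2)/28 - 31/(-23) = (1 - 1*49)*(1/28) - 31*(-1/23) = (1 - 49)*(1/28) + 31/23 = -48*1/28 + 31/23 = -12/7 + 31/23 = -59/161 ≈ -0.36646)
j(C) = 15/(37 + C)
M - (j(D) - 1*14866) = 43588 - (15/(37 - 59/161) - 1*14866) = 43588 - (15/(5898/161) - 14866) = 43588 - (15*(161/5898) - 14866) = 43588 - (805/1966 - 14866) = 43588 - 1*(-29225751/1966) = 43588 + 29225751/1966 = 114919759/1966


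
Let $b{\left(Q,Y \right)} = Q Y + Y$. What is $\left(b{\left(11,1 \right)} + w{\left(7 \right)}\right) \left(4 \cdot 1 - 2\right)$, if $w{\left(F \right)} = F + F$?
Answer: $52$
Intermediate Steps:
$w{\left(F \right)} = 2 F$
$b{\left(Q,Y \right)} = Y + Q Y$
$\left(b{\left(11,1 \right)} + w{\left(7 \right)}\right) \left(4 \cdot 1 - 2\right) = \left(1 \left(1 + 11\right) + 2 \cdot 7\right) \left(4 \cdot 1 - 2\right) = \left(1 \cdot 12 + 14\right) \left(4 - 2\right) = \left(12 + 14\right) 2 = 26 \cdot 2 = 52$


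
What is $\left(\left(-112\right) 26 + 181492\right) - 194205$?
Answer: $-15625$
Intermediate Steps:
$\left(\left(-112\right) 26 + 181492\right) - 194205 = \left(-2912 + 181492\right) - 194205 = 178580 - 194205 = -15625$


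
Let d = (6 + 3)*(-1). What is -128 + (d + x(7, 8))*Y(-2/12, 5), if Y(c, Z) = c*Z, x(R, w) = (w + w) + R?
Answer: -419/3 ≈ -139.67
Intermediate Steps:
d = -9 (d = 9*(-1) = -9)
x(R, w) = R + 2*w (x(R, w) = 2*w + R = R + 2*w)
Y(c, Z) = Z*c
-128 + (d + x(7, 8))*Y(-2/12, 5) = -128 + (-9 + (7 + 2*8))*(5*(-2/12)) = -128 + (-9 + (7 + 16))*(5*(-2*1/12)) = -128 + (-9 + 23)*(5*(-1/6)) = -128 + 14*(-5/6) = -128 - 35/3 = -419/3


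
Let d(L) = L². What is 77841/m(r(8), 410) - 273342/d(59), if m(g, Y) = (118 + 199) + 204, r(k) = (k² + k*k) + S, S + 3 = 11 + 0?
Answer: 128553339/1813601 ≈ 70.883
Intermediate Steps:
S = 8 (S = -3 + (11 + 0) = -3 + 11 = 8)
r(k) = 8 + 2*k² (r(k) = (k² + k*k) + 8 = (k² + k²) + 8 = 2*k² + 8 = 8 + 2*k²)
m(g, Y) = 521 (m(g, Y) = 317 + 204 = 521)
77841/m(r(8), 410) - 273342/d(59) = 77841/521 - 273342/(59²) = 77841*(1/521) - 273342/3481 = 77841/521 - 273342*1/3481 = 77841/521 - 273342/3481 = 128553339/1813601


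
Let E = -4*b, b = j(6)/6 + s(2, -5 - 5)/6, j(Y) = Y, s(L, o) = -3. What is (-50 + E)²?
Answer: 2704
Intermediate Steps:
b = ½ (b = 6/6 - 3/6 = 6*(⅙) - 3*⅙ = 1 - ½ = ½ ≈ 0.50000)
E = -2 (E = -4*½ = -2)
(-50 + E)² = (-50 - 2)² = (-52)² = 2704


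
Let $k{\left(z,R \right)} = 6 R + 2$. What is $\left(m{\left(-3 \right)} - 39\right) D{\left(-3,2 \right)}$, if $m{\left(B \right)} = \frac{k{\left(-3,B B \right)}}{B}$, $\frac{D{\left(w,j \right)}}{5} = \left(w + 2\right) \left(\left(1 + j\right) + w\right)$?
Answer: $0$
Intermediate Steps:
$k{\left(z,R \right)} = 2 + 6 R$
$D{\left(w,j \right)} = 5 \left(2 + w\right) \left(1 + j + w\right)$ ($D{\left(w,j \right)} = 5 \left(w + 2\right) \left(\left(1 + j\right) + w\right) = 5 \left(2 + w\right) \left(1 + j + w\right)$)
$m{\left(B \right)} = \frac{2 + 6 B^{2}}{B}$ ($m{\left(B \right)} = \frac{2 + 6 B B}{B} = \frac{2 + 6 B^{2}}{B}$)
$\left(m{\left(-3 \right)} - 39\right) D{\left(-3,2 \right)} = \left(\left(\frac{2}{-3} + 6 \left(-3\right)\right) - 39\right) \left(10 + 5 \left(-3\right)^{2} + 10 \cdot 2 + 15 \left(-3\right) + 5 \cdot 2 \left(-3\right)\right) = \left(\left(2 \left(- \frac{1}{3}\right) - 18\right) - 39\right) \left(10 + 5 \cdot 9 + 20 - 45 - 30\right) = \left(\left(- \frac{2}{3} - 18\right) - 39\right) \left(10 + 45 + 20 - 45 - 30\right) = \left(- \frac{56}{3} - 39\right) 0 = \left(- \frac{173}{3}\right) 0 = 0$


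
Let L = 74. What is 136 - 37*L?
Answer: -2602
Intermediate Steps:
136 - 37*L = 136 - 37*74 = 136 - 2738 = -2602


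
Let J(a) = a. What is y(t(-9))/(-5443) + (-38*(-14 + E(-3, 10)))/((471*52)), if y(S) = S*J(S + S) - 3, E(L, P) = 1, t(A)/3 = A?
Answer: -1267193/5127306 ≈ -0.24715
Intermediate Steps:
t(A) = 3*A
y(S) = -3 + 2*S**2 (y(S) = S*(S + S) - 3 = S*(2*S) - 3 = 2*S**2 - 3 = -3 + 2*S**2)
y(t(-9))/(-5443) + (-38*(-14 + E(-3, 10)))/((471*52)) = (-3 + 2*(3*(-9))**2)/(-5443) + (-38*(-14 + 1))/((471*52)) = (-3 + 2*(-27)**2)*(-1/5443) - 38*(-13)/24492 = (-3 + 2*729)*(-1/5443) + 494*(1/24492) = (-3 + 1458)*(-1/5443) + 19/942 = 1455*(-1/5443) + 19/942 = -1455/5443 + 19/942 = -1267193/5127306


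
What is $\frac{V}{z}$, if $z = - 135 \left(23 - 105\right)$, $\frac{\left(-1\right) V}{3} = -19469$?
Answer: $\frac{19469}{3690} \approx 5.2762$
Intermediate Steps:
$V = 58407$ ($V = \left(-3\right) \left(-19469\right) = 58407$)
$z = 11070$ ($z = \left(-135\right) \left(-82\right) = 11070$)
$\frac{V}{z} = \frac{58407}{11070} = 58407 \cdot \frac{1}{11070} = \frac{19469}{3690}$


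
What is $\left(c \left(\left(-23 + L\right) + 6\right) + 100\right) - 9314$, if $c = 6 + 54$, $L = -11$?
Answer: $-10894$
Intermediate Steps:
$c = 60$
$\left(c \left(\left(-23 + L\right) + 6\right) + 100\right) - 9314 = \left(60 \left(\left(-23 - 11\right) + 6\right) + 100\right) - 9314 = \left(60 \left(-34 + 6\right) + 100\right) - 9314 = \left(60 \left(-28\right) + 100\right) - 9314 = \left(-1680 + 100\right) - 9314 = -1580 - 9314 = -10894$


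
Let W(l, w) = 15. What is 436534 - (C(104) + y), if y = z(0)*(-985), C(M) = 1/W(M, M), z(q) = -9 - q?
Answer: 6415034/15 ≈ 4.2767e+5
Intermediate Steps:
C(M) = 1/15
y = 8865 (y = (-9 - 1*0)*(-985) = (-9 + 0)*(-985) = -9*(-985) = 8865)
436534 - (C(104) + y) = 436534 - (1/15 + 8865) = 436534 - 1*132976/15 = 436534 - 132976/15 = 6415034/15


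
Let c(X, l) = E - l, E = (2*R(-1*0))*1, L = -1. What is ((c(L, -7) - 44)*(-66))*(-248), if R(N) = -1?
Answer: -638352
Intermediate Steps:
E = -2 (E = (2*(-1))*1 = -2*1 = -2)
c(X, l) = -2 - l
((c(L, -7) - 44)*(-66))*(-248) = (((-2 - 1*(-7)) - 44)*(-66))*(-248) = (((-2 + 7) - 44)*(-66))*(-248) = ((5 - 44)*(-66))*(-248) = -39*(-66)*(-248) = 2574*(-248) = -638352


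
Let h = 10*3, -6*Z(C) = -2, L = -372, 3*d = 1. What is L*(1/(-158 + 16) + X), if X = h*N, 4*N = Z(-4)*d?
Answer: -21824/71 ≈ -307.38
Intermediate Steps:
d = ⅓ (d = (⅓)*1 = ⅓ ≈ 0.33333)
Z(C) = ⅓ (Z(C) = -⅙*(-2) = ⅓)
h = 30
N = 1/36 (N = ((⅓)*(⅓))/4 = (¼)*(⅑) = 1/36 ≈ 0.027778)
X = ⅚ (X = 30*(1/36) = ⅚ ≈ 0.83333)
L*(1/(-158 + 16) + X) = -372*(1/(-158 + 16) + ⅚) = -372*(1/(-142) + ⅚) = -372*(-1/142 + ⅚) = -372*176/213 = -21824/71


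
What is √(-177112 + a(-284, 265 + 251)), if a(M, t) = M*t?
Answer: 2*I*√80914 ≈ 568.91*I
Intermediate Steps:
√(-177112 + a(-284, 265 + 251)) = √(-177112 - 284*(265 + 251)) = √(-177112 - 284*516) = √(-177112 - 146544) = √(-323656) = 2*I*√80914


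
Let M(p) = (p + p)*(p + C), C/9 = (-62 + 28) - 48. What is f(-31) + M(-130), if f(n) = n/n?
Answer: 225681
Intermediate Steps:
f(n) = 1
C = -738 (C = 9*((-62 + 28) - 48) = 9*(-34 - 48) = 9*(-82) = -738)
M(p) = 2*p*(-738 + p) (M(p) = (p + p)*(p - 738) = (2*p)*(-738 + p) = 2*p*(-738 + p))
f(-31) + M(-130) = 1 + 2*(-130)*(-738 - 130) = 1 + 2*(-130)*(-868) = 1 + 225680 = 225681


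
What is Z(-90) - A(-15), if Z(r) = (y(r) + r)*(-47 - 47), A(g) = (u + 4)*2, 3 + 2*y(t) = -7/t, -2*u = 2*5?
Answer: 773941/90 ≈ 8599.3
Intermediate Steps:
u = -5 ≈ -5.0000
y(t) = -3/2 - 7/(2*t) (y(t) = -3/2 + (-7/t)/2 = -3/2 - 7/(2*t))
A(g) = -2 (A(g) = (-5 + 4)*2 = -1*2 = -2)
Z(r) = -94*r - 47*(-7 - 3*r)/r (Z(r) = ((-7 - 3*r)/(2*r) + r)*(-47 - 47) = (r + (-7 - 3*r)/(2*r))*(-94) = -94*r - 47*(-7 - 3*r)/r)
Z(-90) - A(-15) = (141 - 94*(-90) + 329/(-90)) - 1*(-2) = (141 + 8460 + 329*(-1/90)) + 2 = (141 + 8460 - 329/90) + 2 = 773761/90 + 2 = 773941/90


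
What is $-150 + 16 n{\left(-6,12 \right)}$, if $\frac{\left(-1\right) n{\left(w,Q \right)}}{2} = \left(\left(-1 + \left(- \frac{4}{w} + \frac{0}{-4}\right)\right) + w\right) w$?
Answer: $-1366$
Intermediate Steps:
$n{\left(w,Q \right)} = - 2 w \left(-1 + w - \frac{4}{w}\right)$ ($n{\left(w,Q \right)} = - 2 \left(\left(-1 + \left(- \frac{4}{w} + \frac{0}{-4}\right)\right) + w\right) w = - 2 \left(\left(-1 + \left(- \frac{4}{w} + 0 \left(- \frac{1}{4}\right)\right)\right) + w\right) w = - 2 \left(\left(-1 + \left(- \frac{4}{w} + 0\right)\right) + w\right) w = - 2 \left(\left(-1 - \frac{4}{w}\right) + w\right) w = - 2 \left(-1 + w - \frac{4}{w}\right) w = - 2 w \left(-1 + w - \frac{4}{w}\right)$)
$-150 + 16 n{\left(-6,12 \right)} = -150 + 16 \left(8 - 2 \left(-6\right)^{2} + 2 \left(-6\right)\right) = -150 + 16 \left(8 - 72 - 12\right) = -150 + 16 \left(-76\right) = -150 - 1216 = -1366$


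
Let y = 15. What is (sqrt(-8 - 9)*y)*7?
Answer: 105*I*sqrt(17) ≈ 432.93*I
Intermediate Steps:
(sqrt(-8 - 9)*y)*7 = (sqrt(-8 - 9)*15)*7 = (sqrt(-17)*15)*7 = ((I*sqrt(17))*15)*7 = (15*I*sqrt(17))*7 = 105*I*sqrt(17)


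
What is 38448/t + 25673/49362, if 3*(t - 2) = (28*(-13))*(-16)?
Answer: 2921642059/143890230 ≈ 20.305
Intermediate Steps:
t = 5830/3 (t = 2 + ((28*(-13))*(-16))/3 = 2 + (-364*(-16))/3 = 2 + (⅓)*5824 = 2 + 5824/3 = 5830/3 ≈ 1943.3)
38448/t + 25673/49362 = 38448/(5830/3) + 25673/49362 = 38448*(3/5830) + 25673*(1/49362) = 57672/2915 + 25673/49362 = 2921642059/143890230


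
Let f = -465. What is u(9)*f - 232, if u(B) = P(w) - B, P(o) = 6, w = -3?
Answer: 1163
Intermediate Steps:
u(B) = 6 - B
u(9)*f - 232 = (6 - 1*9)*(-465) - 232 = (6 - 9)*(-465) - 232 = -3*(-465) - 232 = 1395 - 232 = 1163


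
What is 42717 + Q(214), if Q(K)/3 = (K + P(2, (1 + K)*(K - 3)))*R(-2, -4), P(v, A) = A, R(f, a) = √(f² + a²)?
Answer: 42717 + 273474*√5 ≈ 6.5422e+5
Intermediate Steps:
R(f, a) = √(a² + f²)
Q(K) = 6*√5*(K + (1 + K)*(-3 + K)) (Q(K) = 3*((K + (1 + K)*(K - 3))*√((-4)² + (-2)²)) = 3*((K + (1 + K)*(-3 + K))*√(16 + 4)) = 3*((K + (1 + K)*(-3 + K))*√20) = 3*((K + (1 + K)*(-3 + K))*(2*√5)) = 3*(2*√5*(K + (1 + K)*(-3 + K))) = 6*√5*(K + (1 + K)*(-3 + K)))
42717 + Q(214) = 42717 + 6*√5*(-3 + 214² - 1*214) = 42717 + 6*√5*(-3 + 45796 - 214) = 42717 + 6*√5*45579 = 42717 + 273474*√5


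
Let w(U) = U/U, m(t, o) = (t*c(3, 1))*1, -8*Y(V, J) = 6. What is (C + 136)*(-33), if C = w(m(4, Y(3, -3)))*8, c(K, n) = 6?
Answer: -4752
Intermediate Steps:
Y(V, J) = -¾ (Y(V, J) = -⅛*6 = -¾)
m(t, o) = 6*t (m(t, o) = (t*6)*1 = (6*t)*1 = 6*t)
w(U) = 1
C = 8 (C = 1*8 = 8)
(C + 136)*(-33) = (8 + 136)*(-33) = 144*(-33) = -4752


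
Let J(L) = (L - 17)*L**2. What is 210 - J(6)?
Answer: 606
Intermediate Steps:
J(L) = L**2*(-17 + L) (J(L) = (-17 + L)*L**2 = L**2*(-17 + L))
210 - J(6) = 210 - 6**2*(-17 + 6) = 210 - 36*(-11) = 210 - 1*(-396) = 210 + 396 = 606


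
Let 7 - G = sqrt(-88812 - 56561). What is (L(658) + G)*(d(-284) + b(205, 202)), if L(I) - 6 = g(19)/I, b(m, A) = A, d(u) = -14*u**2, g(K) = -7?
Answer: -689243511/47 + 1128982*I*sqrt(145373) ≈ -1.4665e+7 + 4.3046e+8*I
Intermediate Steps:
L(I) = 6 - 7/I
G = 7 - I*sqrt(145373) (G = 7 - sqrt(-88812 - 56561) = 7 - sqrt(-145373) = 7 - I*sqrt(145373) ≈ 7.0 - 381.28*I)
(L(658) + G)*(d(-284) + b(205, 202)) = ((6 - 7/658) + (7 - I*sqrt(145373)))*(-14*(-284)**2 + 202) = ((6 - 7*1/658) + (7 - I*sqrt(145373)))*(-14*80656 + 202) = ((6 - 1/94) + (7 - I*sqrt(145373)))*(-1129184 + 202) = (563/94 + (7 - I*sqrt(145373)))*(-1128982) = (1221/94 - I*sqrt(145373))*(-1128982) = -689243511/47 + 1128982*I*sqrt(145373)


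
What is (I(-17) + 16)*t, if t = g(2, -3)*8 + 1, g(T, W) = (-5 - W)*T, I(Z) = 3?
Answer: -589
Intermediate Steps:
g(T, W) = T*(-5 - W)
t = -31 (t = -1*2*(5 - 3)*8 + 1 = -1*2*2*8 + 1 = -4*8 + 1 = -32 + 1 = -31)
(I(-17) + 16)*t = (3 + 16)*(-31) = 19*(-31) = -589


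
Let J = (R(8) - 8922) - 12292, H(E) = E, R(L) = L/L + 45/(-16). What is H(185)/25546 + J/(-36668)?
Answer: 4390101809/7493765824 ≈ 0.58583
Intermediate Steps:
R(L) = -29/16 (R(L) = 1 + 45*(-1/16) = 1 - 45/16 = -29/16)
J = -339453/16 (J = (-29/16 - 8922) - 12292 = -142781/16 - 12292 = -339453/16 ≈ -21216.)
H(185)/25546 + J/(-36668) = 185/25546 - 339453/16/(-36668) = 185*(1/25546) - 339453/16*(-1/36668) = 185/25546 + 339453/586688 = 4390101809/7493765824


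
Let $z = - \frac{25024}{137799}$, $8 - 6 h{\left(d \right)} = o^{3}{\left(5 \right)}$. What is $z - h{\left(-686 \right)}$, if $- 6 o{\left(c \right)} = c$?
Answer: $- \frac{31974739}{19843056} \approx -1.6114$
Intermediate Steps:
$o{\left(c \right)} = - \frac{c}{6}$
$h{\left(d \right)} = \frac{1853}{1296}$ ($h{\left(d \right)} = \frac{4}{3} - \frac{\left(\left(- \frac{1}{6}\right) 5\right)^{3}}{6} = \frac{4}{3} - \frac{\left(- \frac{5}{6}\right)^{3}}{6} = \frac{4}{3} - - \frac{125}{1296} = \frac{4}{3} + \frac{125}{1296} = \frac{1853}{1296}$)
$z = - \frac{25024}{137799}$ ($z = \left(-25024\right) \frac{1}{137799} = - \frac{25024}{137799} \approx -0.1816$)
$z - h{\left(-686 \right)} = - \frac{25024}{137799} - \frac{1853}{1296} = - \frac{31974739}{19843056}$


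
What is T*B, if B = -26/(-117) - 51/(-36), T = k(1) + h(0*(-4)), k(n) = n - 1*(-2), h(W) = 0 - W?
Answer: 59/12 ≈ 4.9167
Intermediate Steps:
h(W) = -W
k(n) = 2 + n (k(n) = n + 2 = 2 + n)
T = 3 (T = (2 + 1) - 0*(-4) = 3 - 1*0 = 3 + 0 = 3)
B = 59/36 (B = -26*(-1/117) - 51*(-1/36) = 2/9 + 17/12 = 59/36 ≈ 1.6389)
T*B = 3*(59/36) = 59/12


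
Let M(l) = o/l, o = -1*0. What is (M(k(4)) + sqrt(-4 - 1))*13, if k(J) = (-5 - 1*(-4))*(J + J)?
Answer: 13*I*sqrt(5) ≈ 29.069*I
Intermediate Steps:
o = 0
k(J) = -2*J (k(J) = (-5 + 4)*(2*J) = -2*J)
M(l) = 0 (M(l) = 0/l = 0)
(M(k(4)) + sqrt(-4 - 1))*13 = (0 + sqrt(-4 - 1))*13 = (0 + sqrt(-5))*13 = (0 + I*sqrt(5))*13 = (I*sqrt(5))*13 = 13*I*sqrt(5)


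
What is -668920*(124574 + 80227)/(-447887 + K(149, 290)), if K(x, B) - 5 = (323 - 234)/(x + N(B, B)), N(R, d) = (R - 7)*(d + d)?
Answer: 22506851222021880/73582085809 ≈ 3.0587e+5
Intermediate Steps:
N(R, d) = 2*d*(-7 + R) (N(R, d) = (-7 + R)*(2*d) = 2*d*(-7 + R))
K(x, B) = 5 + 89/(x + 2*B*(-7 + B)) (K(x, B) = 5 + (323 - 234)/(x + 2*B*(-7 + B)) = 5 + 89/(x + 2*B*(-7 + B)))
-668920*(124574 + 80227)/(-447887 + K(149, 290)) = -668920*(124574 + 80227)/(-447887 + (89 + 5*149 + 10*290*(-7 + 290))/(149 + 2*290*(-7 + 290))) = -668920*204801/(-447887 + (89 + 745 + 10*290*283)/(149 + 2*290*283)) = -668920*204801/(-447887 + (89 + 745 + 820700)/(149 + 164140)) = -668920*204801/(-447887 + 821534/164289) = -668920/((-73582085809/164289*1/204801)) = -668920/(-73582085809/33646551489) = -668920*(-33646551489/73582085809) = 22506851222021880/73582085809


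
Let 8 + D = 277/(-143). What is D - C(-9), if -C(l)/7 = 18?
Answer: 16597/143 ≈ 116.06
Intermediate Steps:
D = -1421/143 (D = -8 + 277/(-143) = -8 + 277*(-1/143) = -8 - 277/143 = -1421/143 ≈ -9.9371)
C(l) = -126 (C(l) = -7*18 = -126)
D - C(-9) = -1421/143 - 1*(-126) = -1421/143 + 126 = 16597/143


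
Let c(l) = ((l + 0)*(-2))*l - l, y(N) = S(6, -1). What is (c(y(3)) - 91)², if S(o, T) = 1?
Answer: 8836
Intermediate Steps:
y(N) = 1
c(l) = -l - 2*l² (c(l) = (l*(-2))*l - l = (-2*l)*l - l = -2*l² - l = -l - 2*l²)
(c(y(3)) - 91)² = (-1*1*(1 + 2*1) - 91)² = (-1*1*(1 + 2) - 91)² = (-1*1*3 - 91)² = (-3 - 91)² = (-94)² = 8836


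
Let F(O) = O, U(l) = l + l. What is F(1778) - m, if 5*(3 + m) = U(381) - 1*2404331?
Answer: 2412474/5 ≈ 4.8250e+5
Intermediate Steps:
U(l) = 2*l
m = -2403584/5 (m = -3 + (2*381 - 1*2404331)/5 = -3 + (762 - 2404331)/5 = -3 + (⅕)*(-2403569) = -3 - 2403569/5 = -2403584/5 ≈ -4.8072e+5)
F(1778) - m = 1778 - 1*(-2403584/5) = 1778 + 2403584/5 = 2412474/5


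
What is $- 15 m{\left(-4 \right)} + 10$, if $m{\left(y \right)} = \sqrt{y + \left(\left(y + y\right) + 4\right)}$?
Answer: $10 - 30 i \sqrt{2} \approx 10.0 - 42.426 i$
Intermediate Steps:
$m{\left(y \right)} = \sqrt{4 + 3 y}$ ($m{\left(y \right)} = \sqrt{y + \left(2 y + 4\right)} = \sqrt{y + \left(4 + 2 y\right)} = \sqrt{4 + 3 y}$)
$- 15 m{\left(-4 \right)} + 10 = - 15 \sqrt{4 + 3 \left(-4\right)} + 10 = - 15 \sqrt{4 - 12} + 10 = - 15 \sqrt{-8} + 10 = - 15 \cdot 2 i \sqrt{2} + 10 = - 30 i \sqrt{2} + 10 = 10 - 30 i \sqrt{2}$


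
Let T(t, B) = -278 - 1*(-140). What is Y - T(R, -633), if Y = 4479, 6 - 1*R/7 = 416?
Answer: 4617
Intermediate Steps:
R = -2870 (R = 42 - 7*416 = 42 - 2912 = -2870)
T(t, B) = -138 (T(t, B) = -278 + 140 = -138)
Y - T(R, -633) = 4479 - 1*(-138) = 4479 + 138 = 4617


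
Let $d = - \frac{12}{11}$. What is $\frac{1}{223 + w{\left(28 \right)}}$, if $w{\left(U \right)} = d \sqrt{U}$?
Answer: $\frac{26983}{6013177} + \frac{264 \sqrt{7}}{6013177} \approx 0.0046035$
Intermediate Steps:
$d = - \frac{12}{11}$ ($d = \left(-12\right) \frac{1}{11} = - \frac{12}{11} \approx -1.0909$)
$w{\left(U \right)} = - \frac{12 \sqrt{U}}{11}$
$\frac{1}{223 + w{\left(28 \right)}} = \frac{1}{223 - \frac{12 \sqrt{28}}{11}} = \frac{1}{223 - \frac{12 \cdot 2 \sqrt{7}}{11}} = \frac{1}{223 - \frac{24 \sqrt{7}}{11}}$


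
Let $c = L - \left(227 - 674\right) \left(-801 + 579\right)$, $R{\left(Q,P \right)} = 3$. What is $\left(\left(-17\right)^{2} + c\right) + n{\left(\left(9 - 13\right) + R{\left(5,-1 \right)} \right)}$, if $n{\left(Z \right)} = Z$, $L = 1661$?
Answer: $-97285$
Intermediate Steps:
$c = -97573$ ($c = 1661 - \left(227 - 674\right) \left(-801 + 579\right) = 1661 - \left(-447\right) \left(-222\right) = 1661 - 99234 = -97573$)
$\left(\left(-17\right)^{2} + c\right) + n{\left(\left(9 - 13\right) + R{\left(5,-1 \right)} \right)} = \left(\left(-17\right)^{2} - 97573\right) + \left(\left(9 - 13\right) + 3\right) = \left(289 - 97573\right) + \left(-4 + 3\right) = -97284 - 1 = -97285$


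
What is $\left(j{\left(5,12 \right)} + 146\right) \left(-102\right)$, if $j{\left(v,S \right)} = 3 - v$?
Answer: $-14688$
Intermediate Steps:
$\left(j{\left(5,12 \right)} + 146\right) \left(-102\right) = \left(\left(3 - 5\right) + 146\right) \left(-102\right) = \left(-2 + 146\right) \left(-102\right) = 144 \left(-102\right) = -14688$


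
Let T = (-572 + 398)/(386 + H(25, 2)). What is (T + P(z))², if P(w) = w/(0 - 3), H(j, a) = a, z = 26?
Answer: 28143025/338724 ≈ 83.085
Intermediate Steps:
P(w) = -w/3 (P(w) = w/(-3) = -w/3)
T = -87/194 (T = (-572 + 398)/(386 + 2) = -174/388 = -174*1/388 = -87/194 ≈ -0.44845)
(T + P(z))² = (-87/194 - ⅓*26)² = (-87/194 - 26/3)² = (-5305/582)² = 28143025/338724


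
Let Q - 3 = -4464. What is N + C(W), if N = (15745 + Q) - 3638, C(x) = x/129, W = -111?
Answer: 328741/43 ≈ 7645.1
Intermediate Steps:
Q = -4461 (Q = 3 - 4464 = -4461)
C(x) = x/129 (C(x) = x*(1/129) = x/129)
N = 7646 (N = (15745 - 4461) - 3638 = 11284 - 3638 = 7646)
N + C(W) = 7646 + (1/129)*(-111) = 7646 - 37/43 = 328741/43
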